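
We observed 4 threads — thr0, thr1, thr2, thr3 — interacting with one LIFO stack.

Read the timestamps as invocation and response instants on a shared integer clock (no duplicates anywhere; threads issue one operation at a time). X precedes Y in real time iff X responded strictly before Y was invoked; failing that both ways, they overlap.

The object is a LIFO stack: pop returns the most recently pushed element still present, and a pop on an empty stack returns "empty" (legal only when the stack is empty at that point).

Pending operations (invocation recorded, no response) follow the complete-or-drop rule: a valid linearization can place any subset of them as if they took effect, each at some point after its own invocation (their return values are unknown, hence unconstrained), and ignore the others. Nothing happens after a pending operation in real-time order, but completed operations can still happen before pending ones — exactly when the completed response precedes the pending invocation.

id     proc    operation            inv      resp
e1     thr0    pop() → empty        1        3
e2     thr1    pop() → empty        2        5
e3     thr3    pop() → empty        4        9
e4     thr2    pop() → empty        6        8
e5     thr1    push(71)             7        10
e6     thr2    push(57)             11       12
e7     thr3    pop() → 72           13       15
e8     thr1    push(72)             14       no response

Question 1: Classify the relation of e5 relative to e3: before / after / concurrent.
Answer: concurrent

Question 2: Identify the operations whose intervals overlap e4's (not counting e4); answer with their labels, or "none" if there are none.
Answer: e3, e5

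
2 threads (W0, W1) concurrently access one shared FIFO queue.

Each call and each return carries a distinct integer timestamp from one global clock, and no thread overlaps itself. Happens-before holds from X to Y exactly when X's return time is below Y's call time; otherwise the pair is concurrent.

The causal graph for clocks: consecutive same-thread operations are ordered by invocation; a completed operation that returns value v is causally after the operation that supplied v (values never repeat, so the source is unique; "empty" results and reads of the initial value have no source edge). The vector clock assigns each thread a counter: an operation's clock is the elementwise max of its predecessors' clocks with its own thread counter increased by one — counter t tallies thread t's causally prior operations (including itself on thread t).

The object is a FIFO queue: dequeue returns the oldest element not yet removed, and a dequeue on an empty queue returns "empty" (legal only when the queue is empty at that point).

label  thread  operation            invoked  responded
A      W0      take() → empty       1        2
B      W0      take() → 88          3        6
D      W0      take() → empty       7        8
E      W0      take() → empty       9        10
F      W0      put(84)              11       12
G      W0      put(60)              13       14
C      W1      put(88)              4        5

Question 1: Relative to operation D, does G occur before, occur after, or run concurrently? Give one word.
Answer: after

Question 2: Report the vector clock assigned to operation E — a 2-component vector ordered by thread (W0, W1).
Answer: (4, 1)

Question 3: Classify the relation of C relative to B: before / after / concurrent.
Answer: concurrent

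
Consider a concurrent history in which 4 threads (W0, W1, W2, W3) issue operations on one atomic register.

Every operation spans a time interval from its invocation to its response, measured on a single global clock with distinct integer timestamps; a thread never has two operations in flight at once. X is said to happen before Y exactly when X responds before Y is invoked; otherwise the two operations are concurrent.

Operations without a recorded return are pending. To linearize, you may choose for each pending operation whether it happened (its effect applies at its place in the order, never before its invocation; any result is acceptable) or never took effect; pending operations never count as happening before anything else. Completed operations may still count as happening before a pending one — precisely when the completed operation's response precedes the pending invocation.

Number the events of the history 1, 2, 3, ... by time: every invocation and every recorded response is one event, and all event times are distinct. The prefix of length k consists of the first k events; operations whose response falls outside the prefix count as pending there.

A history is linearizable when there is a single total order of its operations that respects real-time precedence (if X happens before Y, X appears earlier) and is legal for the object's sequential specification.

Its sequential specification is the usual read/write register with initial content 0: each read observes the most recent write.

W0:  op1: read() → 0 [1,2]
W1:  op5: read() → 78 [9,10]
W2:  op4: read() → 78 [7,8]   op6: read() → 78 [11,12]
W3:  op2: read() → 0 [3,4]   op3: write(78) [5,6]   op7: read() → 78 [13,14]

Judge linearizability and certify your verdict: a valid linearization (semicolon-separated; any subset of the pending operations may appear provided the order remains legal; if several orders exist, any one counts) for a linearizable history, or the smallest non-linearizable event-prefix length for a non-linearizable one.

linearizable — witness: op1; op2; op3; op4; op5; op6; op7

1. op1 read() → 0, leaving value 0
2. op2 read() → 0, leaving value 0
3. op3 write(78), leaving value 78
4. op4 read() → 78, leaving value 78
5. op5 read() → 78, leaving value 78
6. op6 read() → 78, leaving value 78
7. op7 read() → 78, leaving value 78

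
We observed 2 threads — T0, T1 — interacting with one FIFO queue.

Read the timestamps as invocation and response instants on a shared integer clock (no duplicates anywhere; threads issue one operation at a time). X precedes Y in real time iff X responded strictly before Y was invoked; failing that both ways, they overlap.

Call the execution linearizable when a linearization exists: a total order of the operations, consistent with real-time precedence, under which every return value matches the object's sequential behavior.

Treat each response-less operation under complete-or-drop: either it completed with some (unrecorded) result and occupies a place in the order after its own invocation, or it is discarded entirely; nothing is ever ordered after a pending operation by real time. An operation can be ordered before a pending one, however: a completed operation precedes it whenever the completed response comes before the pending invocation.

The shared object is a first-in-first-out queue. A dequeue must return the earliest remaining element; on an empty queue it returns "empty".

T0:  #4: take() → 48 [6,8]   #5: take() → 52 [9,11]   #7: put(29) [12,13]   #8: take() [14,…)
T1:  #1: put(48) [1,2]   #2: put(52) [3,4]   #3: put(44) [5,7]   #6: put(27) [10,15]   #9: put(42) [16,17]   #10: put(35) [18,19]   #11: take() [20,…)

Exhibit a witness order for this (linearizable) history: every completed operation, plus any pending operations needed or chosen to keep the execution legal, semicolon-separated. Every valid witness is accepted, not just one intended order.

#1; #2; #3; #4; #5; #6; #7; #8; #9; #10

after step 1 (#1 put(48)): queue <48>
after step 2 (#2 put(52)): queue <48,52>
after step 3 (#3 put(44)): queue <48,52,44>
after step 4 (#4 take() → 48): queue <52,44>
after step 5 (#5 take() → 52): queue <44>
after step 6 (#6 put(27)): queue <44,27>
after step 7 (#7 put(29)): queue <44,27,29>
after step 8 (#8 take() (pending, included)): queue <27,29>
after step 9 (#9 put(42)): queue <27,29,42>
after step 10 (#10 put(35)): queue <27,29,42,35>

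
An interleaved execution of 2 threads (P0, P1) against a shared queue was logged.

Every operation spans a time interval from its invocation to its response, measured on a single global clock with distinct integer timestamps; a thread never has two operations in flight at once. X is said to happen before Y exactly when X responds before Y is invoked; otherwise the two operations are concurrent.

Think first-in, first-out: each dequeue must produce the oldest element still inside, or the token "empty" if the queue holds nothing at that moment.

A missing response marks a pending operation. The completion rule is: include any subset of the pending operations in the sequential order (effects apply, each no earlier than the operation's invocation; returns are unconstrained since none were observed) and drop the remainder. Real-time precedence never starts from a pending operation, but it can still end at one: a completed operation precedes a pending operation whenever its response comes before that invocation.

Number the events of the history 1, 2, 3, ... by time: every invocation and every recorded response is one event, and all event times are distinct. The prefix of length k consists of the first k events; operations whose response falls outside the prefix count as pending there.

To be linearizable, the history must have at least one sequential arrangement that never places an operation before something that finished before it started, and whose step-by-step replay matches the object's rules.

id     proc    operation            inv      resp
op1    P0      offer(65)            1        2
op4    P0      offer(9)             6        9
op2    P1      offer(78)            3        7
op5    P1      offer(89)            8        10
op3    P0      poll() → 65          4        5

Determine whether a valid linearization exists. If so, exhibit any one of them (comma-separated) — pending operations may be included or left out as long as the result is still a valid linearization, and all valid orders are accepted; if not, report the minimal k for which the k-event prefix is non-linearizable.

linearizable — witness: op1, op2, op3, op4, op5

step 1: op1 offer(65) — queue <65>
step 2: op2 offer(78) — queue <65,78>
step 3: op3 poll() → 65 — queue <78>
step 4: op4 offer(9) — queue <78,9>
step 5: op5 offer(89) — queue <78,9,89>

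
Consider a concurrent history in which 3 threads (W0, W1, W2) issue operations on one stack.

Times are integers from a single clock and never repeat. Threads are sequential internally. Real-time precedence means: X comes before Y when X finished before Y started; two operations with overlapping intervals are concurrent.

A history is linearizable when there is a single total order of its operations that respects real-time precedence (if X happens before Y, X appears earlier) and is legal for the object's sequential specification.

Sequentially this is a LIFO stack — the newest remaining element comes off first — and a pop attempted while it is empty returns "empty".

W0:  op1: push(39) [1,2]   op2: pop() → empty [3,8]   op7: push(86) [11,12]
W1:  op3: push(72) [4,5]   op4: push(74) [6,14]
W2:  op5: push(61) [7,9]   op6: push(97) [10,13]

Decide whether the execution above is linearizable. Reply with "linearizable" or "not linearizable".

not linearizable

prefix check: 1..7 passes, 1..8 fails once op2's time-8 response joins
no legal order exists: 2 real-time-consistent candidates over 3 completed stack operations, all rejected
completion choices over the 2 pending operations (op4, op5) were checked; none helps
take op1, op2, op3 (pending dropped): step 2 already fails, because op2 pop() → empty cannot occur there
take op1, op3, op2 (pending dropped): step 3 already fails, because op2 pop() → empty cannot occur there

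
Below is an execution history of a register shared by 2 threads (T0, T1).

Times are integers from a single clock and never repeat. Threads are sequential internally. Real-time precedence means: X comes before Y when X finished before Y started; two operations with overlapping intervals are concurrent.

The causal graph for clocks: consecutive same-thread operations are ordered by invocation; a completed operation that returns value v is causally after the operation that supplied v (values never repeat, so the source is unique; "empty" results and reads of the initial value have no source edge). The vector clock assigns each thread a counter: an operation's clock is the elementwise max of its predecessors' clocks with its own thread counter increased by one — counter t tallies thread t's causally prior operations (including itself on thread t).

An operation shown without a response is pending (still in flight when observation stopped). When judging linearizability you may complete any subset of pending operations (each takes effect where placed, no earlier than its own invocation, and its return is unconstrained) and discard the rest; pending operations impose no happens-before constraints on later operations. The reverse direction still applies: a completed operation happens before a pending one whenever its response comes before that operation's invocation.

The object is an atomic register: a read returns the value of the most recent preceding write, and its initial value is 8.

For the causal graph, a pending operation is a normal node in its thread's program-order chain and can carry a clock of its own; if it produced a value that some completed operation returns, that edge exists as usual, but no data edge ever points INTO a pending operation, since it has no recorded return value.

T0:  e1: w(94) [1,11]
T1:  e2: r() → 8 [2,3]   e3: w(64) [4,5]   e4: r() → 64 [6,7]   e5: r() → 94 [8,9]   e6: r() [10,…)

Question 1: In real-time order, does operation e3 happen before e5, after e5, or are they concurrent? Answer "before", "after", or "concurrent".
e3 spans [4,5], e5 spans [8,9]
resp(e3)=5 < inv(e5)=8

before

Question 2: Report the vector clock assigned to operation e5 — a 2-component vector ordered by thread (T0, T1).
root op e2, invoked 2: fresh clock plus T1's own tick → (0, 1)
root op e1, invoked 1: fresh clock plus T0's own tick → (1, 0)
VC(e3, invoked at 4): max of VC(e2)=(0, 1), then +1 on thread T1 → (0, 2)
VC(e4, invoked at 6): max of VC(e3)=(0, 2), then +1 on thread T1 → (0, 3)
VC(e5, invoked at 8): max of VC(e1)=(1, 0), VC(e4)=(0, 3), then +1 on thread T1 → (1, 4)
VC(e6, invoked at 10): max of VC(e5)=(1, 4), then +1 on thread T1 → (1, 5)
target: VC(e5) = (1, 4)

(1, 4)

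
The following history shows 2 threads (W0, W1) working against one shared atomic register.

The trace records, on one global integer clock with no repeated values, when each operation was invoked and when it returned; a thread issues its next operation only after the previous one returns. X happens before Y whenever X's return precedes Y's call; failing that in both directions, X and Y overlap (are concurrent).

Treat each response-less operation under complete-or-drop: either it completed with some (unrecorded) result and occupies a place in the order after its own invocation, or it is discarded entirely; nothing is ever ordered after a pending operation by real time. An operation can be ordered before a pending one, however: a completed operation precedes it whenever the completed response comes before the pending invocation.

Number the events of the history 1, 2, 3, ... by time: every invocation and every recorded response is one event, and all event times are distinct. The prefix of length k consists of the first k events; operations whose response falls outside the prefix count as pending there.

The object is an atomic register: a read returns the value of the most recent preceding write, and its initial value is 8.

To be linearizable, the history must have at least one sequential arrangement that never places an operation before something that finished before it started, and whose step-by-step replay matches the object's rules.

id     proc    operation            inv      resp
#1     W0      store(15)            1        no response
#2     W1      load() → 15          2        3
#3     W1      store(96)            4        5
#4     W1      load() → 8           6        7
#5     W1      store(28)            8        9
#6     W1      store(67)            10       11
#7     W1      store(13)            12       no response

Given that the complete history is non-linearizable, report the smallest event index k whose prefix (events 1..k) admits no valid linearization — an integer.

7

events 1..6 are linearizable, e.g. via #1, #2, #3:
1. #1 store(15) (pending, included), leaving value 15
2. #2 load() → 15, leaving value 15
3. #3 store(96), leaving value 96
at event 7 (#4's time-7 response) nothing linearizes any more
including or dropping the 1 pending operation (#1) in any combination fails
take #2, #3, #4 (pending dropped): step 1 already fails, because #2 load() → 15 cannot occur there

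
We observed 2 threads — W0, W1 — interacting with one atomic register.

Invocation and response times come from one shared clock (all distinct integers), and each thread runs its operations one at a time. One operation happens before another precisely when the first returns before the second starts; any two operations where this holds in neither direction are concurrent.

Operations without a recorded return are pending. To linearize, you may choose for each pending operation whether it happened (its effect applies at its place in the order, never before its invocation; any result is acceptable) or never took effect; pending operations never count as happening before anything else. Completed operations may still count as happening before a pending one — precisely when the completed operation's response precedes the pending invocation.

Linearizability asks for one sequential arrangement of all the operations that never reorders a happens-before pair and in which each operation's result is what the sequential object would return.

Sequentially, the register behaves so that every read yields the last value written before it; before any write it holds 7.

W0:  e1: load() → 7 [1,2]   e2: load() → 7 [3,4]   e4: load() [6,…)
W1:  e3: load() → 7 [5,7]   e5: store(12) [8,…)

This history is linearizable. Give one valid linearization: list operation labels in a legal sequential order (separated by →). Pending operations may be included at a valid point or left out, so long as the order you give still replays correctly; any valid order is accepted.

e1 → e2 → e3

after step 1 (e1 load() → 7): value 7
after step 2 (e2 load() → 7): value 7
after step 3 (e3 load() → 7): value 7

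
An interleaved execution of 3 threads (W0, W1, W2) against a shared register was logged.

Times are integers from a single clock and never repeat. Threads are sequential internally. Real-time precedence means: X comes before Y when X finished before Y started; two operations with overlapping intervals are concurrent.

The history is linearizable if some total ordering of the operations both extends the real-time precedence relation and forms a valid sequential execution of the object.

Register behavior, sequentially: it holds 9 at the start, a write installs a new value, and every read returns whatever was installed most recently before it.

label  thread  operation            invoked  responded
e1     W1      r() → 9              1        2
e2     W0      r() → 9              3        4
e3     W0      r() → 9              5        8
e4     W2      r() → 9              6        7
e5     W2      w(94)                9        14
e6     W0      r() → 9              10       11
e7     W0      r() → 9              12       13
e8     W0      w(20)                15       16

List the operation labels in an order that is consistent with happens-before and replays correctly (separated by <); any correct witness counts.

e1 < e2 < e3 < e4 < e6 < e7 < e5 < e8

1. e1 r() → 9, leaving value 9
2. e2 r() → 9, leaving value 9
3. e3 r() → 9, leaving value 9
4. e4 r() → 9, leaving value 9
5. e6 r() → 9, leaving value 9
6. e7 r() → 9, leaving value 9
7. e5 w(94), leaving value 94
8. e8 w(20), leaving value 20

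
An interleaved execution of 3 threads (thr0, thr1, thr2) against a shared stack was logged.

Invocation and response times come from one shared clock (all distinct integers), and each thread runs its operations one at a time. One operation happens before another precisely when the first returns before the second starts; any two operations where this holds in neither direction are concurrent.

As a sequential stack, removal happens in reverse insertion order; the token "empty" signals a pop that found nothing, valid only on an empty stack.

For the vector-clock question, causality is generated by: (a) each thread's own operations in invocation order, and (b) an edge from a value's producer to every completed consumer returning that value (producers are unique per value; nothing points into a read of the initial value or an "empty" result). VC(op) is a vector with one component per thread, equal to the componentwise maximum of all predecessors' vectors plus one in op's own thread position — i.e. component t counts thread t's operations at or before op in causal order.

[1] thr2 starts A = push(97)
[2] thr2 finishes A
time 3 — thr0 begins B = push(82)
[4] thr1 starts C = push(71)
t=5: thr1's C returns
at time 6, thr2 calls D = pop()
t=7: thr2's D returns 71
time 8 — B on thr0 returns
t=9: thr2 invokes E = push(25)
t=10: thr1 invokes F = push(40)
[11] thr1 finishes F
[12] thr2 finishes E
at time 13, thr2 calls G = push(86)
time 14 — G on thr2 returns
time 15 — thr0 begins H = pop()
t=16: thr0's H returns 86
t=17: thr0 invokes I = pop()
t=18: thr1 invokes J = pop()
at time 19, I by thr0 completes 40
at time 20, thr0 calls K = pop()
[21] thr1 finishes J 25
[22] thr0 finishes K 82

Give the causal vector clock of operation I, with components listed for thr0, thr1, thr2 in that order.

VC(A, invoked at 1): no causal predecessors; +1 on thr2 → (0, 0, 1)
VC(C, invoked at 4): no causal predecessors; +1 on thr1 → (0, 1, 0)
VC(B, invoked at 3): no causal predecessors; +1 on thr0 → (1, 0, 0)
invoked at 10, F merges VC(C)=(0, 1, 0) and bumps thr1's slot → (0, 2, 0)
invoked at 6, D merges VC(A)=(0, 0, 1), VC(C)=(0, 1, 0) and bumps thr2's slot → (0, 1, 2)
invoked at 9, E merges VC(D)=(0, 1, 2) and bumps thr2's slot → (0, 1, 3)
invoked at 13, G merges VC(E)=(0, 1, 3) and bumps thr2's slot → (0, 1, 4)
invoked at 18, J merges VC(E)=(0, 1, 3), VC(F)=(0, 2, 0) and bumps thr1's slot → (0, 3, 3)
invoked at 15, H merges VC(B)=(1, 0, 0), VC(G)=(0, 1, 4) and bumps thr0's slot → (2, 1, 4)
invoked at 17, I merges VC(F)=(0, 2, 0), VC(H)=(2, 1, 4) and bumps thr0's slot → (3, 2, 4)
invoked at 20, K merges VC(B)=(1, 0, 0), VC(I)=(3, 2, 4) and bumps thr0's slot → (4, 2, 4)
target: VC(I) = (3, 2, 4)

(3, 2, 4)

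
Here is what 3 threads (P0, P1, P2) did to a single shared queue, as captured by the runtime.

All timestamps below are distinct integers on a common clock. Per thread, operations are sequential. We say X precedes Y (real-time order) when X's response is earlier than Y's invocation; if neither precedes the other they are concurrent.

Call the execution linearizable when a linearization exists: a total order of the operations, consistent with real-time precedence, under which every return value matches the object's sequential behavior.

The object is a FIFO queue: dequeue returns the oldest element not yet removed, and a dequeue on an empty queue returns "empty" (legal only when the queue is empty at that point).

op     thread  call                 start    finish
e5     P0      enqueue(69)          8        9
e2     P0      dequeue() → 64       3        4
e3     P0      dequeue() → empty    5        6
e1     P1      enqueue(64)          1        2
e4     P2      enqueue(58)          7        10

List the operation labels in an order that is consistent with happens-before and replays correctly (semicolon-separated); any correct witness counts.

step 1: e1 enqueue(64) — queue <64>
step 2: e2 dequeue() → 64 — queue <>
step 3: e3 dequeue() → empty — queue <>
step 4: e4 enqueue(58) — queue <58>
step 5: e5 enqueue(69) — queue <58,69>

e1; e2; e3; e4; e5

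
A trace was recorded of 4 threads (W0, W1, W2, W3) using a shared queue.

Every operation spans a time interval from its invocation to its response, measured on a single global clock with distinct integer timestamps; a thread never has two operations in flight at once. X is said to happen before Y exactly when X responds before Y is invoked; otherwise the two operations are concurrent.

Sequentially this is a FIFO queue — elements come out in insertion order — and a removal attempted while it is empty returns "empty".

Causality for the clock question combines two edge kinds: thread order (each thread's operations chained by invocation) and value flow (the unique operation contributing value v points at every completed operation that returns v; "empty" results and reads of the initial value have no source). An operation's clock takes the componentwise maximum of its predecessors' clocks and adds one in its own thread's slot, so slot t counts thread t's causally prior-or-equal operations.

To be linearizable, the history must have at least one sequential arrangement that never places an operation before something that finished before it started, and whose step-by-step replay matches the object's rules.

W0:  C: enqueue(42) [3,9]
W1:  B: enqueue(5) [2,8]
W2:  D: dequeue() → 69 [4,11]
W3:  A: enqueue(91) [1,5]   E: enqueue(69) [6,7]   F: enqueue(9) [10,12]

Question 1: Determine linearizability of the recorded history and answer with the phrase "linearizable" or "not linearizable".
events 1..10 are fine; event 11 — the response of D at time 11 — makes the prefix non-linearizable
no legal order exists: 60 real-time-consistent candidates over 5 completed queue operations, all rejected
every completion of the 1 pending operation (F) was checked; none linearizes
one such order, A, B, C, D, E (pending dropped), breaks at step 4 where D dequeue() → 69 is illegal
one such order, A, B, C, E, D (pending dropped), breaks at step 5 where D dequeue() → 69 is illegal

not linearizable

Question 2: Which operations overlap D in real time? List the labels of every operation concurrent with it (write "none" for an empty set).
concurrent with D ([4,11]): every op whose interval crosses 4..11
A [1,5]: concurrent
B [2,8]: concurrent
C [3,9]: concurrent
E [6,7]: concurrent
F [10,12]: concurrent

A, B, C, E, F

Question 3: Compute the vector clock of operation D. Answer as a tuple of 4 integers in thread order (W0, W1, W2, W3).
A (invocation 1): nothing precedes it; W3's component alone gives (0, 0, 0, 1)
B (invocation 2): nothing precedes it; W1's component alone gives (0, 1, 0, 0)
C (invocation 3): nothing precedes it; W0's component alone gives (1, 0, 0, 0)
E, invoked 6, takes VC(A)=(0, 0, 0, 1) under max, adds 1 for W3 → (0, 0, 0, 2)
F, invoked 10, takes VC(E)=(0, 0, 0, 2) under max, adds 1 for W3 → (0, 0, 0, 3)
D, invoked 4, takes VC(E)=(0, 0, 0, 2) under max, adds 1 for W2 → (0, 0, 1, 2)
target: VC(D) = (0, 0, 1, 2)

(0, 0, 1, 2)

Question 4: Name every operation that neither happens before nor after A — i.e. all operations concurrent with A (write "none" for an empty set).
overlap test against A [1,5]: concurrent iff the interval meets 1..5
B [2,8]: concurrent
C [3,9]: concurrent
D [4,11]: concurrent
E [6,7]: after
F [10,12]: after

B, C, D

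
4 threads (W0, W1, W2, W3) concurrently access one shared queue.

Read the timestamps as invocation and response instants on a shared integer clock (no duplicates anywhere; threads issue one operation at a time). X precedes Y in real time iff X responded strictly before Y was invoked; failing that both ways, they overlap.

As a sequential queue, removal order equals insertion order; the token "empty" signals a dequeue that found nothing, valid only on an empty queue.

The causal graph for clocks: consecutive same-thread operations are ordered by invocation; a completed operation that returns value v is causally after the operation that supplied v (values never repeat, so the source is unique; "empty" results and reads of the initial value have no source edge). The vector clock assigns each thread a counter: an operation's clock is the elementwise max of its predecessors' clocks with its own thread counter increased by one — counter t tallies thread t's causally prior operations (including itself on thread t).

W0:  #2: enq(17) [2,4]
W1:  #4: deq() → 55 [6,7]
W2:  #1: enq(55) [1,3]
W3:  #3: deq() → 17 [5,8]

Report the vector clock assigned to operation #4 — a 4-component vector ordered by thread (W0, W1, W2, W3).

no predecessors for #1 (invoked 1): W2 increments from zero → (0, 0, 1, 0)
no predecessors for #2 (invoked 2): W0 increments from zero → (1, 0, 0, 0)
#4 (invocation 6): componentwise max over VC(#1)=(0, 0, 1, 0), +1 at W1, giving (0, 1, 1, 0)
#3 (invocation 5): componentwise max over VC(#2)=(1, 0, 0, 0), +1 at W3, giving (1, 0, 0, 1)
target: VC(#4) = (0, 1, 1, 0)

(0, 1, 1, 0)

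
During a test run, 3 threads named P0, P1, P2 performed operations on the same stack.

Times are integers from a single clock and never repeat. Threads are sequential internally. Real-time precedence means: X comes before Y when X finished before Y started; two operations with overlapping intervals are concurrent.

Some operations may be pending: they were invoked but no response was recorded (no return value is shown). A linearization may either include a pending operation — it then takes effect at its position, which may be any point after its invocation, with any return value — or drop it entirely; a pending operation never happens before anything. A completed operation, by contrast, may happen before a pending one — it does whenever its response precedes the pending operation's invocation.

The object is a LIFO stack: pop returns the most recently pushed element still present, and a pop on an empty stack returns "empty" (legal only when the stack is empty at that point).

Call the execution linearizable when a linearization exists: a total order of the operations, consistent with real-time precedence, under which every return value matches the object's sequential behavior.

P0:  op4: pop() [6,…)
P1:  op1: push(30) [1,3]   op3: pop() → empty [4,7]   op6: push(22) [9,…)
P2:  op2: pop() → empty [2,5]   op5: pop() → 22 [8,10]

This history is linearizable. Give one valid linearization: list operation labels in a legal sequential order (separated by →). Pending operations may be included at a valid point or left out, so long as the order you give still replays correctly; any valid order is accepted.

after step 1 (op2 pop() → empty): stack <>
after step 2 (op1 push(30)): stack <30>
after step 3 (op4 pop() (pending, included)): stack <>
after step 4 (op3 pop() → empty): stack <>
after step 5 (op6 push(22) (pending, included)): stack <22>
after step 6 (op5 pop() → 22): stack <>

op2 → op1 → op4 → op3 → op6 → op5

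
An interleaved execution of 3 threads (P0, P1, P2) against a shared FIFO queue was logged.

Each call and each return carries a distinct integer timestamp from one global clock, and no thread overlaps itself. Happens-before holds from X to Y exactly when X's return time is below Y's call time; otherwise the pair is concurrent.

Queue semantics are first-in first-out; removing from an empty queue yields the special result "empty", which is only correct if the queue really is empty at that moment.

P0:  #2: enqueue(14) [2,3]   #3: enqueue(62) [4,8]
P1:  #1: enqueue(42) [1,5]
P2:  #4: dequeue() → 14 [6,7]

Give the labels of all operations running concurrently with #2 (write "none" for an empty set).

#1

overlap test against #2 [2,3]: concurrent iff the interval meets 2..3
#1 [1,5]: concurrent
#3 [4,8]: after
#4 [6,7]: after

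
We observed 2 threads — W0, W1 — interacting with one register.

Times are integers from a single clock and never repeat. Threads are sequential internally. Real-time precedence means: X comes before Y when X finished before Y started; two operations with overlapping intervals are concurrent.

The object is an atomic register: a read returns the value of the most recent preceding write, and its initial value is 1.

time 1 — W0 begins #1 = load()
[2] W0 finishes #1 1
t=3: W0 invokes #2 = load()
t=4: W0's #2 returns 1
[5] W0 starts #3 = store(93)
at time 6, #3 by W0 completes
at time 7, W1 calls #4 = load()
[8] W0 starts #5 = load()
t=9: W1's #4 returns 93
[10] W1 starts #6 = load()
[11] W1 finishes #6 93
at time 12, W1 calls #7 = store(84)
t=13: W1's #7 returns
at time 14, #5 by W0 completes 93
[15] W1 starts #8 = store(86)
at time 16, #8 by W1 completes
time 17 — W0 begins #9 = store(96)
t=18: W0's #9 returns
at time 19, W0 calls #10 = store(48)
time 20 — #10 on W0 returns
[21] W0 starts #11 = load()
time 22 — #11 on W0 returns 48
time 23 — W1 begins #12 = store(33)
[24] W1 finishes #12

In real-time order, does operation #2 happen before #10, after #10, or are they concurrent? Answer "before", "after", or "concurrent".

before

#2 spans [3,4], #10 spans [19,20]
resp(#2)=4 < inv(#10)=19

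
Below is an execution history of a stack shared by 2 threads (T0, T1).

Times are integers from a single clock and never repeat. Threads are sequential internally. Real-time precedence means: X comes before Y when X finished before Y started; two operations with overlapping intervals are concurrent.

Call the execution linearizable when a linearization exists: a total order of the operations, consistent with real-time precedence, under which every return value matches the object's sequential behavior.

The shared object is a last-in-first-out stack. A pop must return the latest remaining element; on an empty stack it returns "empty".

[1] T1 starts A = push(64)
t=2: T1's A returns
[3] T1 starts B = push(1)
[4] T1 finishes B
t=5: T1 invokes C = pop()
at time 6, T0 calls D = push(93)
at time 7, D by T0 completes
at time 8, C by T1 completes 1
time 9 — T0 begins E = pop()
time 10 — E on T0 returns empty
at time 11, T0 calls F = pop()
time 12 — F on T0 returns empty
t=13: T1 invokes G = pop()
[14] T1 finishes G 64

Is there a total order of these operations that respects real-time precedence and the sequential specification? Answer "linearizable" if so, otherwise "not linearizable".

cut after 9 events: linearizable; cut after 10 events (E responds, time 10): not linearizable
all 2 real-time-respecting orders fail — 5 completed stack operations, no legal replay
for example A, B, C, D, E fails at step 5: E pop() → empty is not legal there
for example A, B, D, C, E fails at step 4: C pop() → 1 is not legal there

not linearizable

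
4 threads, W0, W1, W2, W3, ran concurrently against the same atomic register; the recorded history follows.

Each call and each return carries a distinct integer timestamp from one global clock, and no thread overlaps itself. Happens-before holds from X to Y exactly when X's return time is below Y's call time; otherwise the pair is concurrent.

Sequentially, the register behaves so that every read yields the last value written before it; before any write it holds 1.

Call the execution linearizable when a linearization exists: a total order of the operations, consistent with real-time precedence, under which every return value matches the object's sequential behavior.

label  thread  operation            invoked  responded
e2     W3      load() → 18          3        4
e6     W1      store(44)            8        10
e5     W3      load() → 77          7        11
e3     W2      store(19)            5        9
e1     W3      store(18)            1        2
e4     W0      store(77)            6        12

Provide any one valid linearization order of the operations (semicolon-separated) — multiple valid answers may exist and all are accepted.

1. e1 store(18), leaving value 18
2. e2 load() → 18, leaving value 18
3. e3 store(19), leaving value 19
4. e4 store(77), leaving value 77
5. e5 load() → 77, leaving value 77
6. e6 store(44), leaving value 44

e1; e2; e3; e4; e5; e6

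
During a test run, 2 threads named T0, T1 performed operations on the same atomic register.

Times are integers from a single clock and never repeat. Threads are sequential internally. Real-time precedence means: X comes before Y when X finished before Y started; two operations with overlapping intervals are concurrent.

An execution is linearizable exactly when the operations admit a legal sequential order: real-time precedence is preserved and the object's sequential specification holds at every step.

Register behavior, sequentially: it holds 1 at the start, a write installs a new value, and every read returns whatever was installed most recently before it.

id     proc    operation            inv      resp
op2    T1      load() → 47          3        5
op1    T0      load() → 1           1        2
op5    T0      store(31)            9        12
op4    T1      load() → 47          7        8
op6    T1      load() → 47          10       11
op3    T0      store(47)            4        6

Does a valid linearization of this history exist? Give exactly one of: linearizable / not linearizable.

linearizable

one valid linearization: op1, op3, op2, op4, op6, op5
step 1: op1 load() → 1 — value 1
step 2: op3 store(47) — value 47
step 3: op2 load() → 47 — value 47
step 4: op4 load() → 47 — value 47
step 5: op6 load() → 47 — value 47
step 6: op5 store(31) — value 31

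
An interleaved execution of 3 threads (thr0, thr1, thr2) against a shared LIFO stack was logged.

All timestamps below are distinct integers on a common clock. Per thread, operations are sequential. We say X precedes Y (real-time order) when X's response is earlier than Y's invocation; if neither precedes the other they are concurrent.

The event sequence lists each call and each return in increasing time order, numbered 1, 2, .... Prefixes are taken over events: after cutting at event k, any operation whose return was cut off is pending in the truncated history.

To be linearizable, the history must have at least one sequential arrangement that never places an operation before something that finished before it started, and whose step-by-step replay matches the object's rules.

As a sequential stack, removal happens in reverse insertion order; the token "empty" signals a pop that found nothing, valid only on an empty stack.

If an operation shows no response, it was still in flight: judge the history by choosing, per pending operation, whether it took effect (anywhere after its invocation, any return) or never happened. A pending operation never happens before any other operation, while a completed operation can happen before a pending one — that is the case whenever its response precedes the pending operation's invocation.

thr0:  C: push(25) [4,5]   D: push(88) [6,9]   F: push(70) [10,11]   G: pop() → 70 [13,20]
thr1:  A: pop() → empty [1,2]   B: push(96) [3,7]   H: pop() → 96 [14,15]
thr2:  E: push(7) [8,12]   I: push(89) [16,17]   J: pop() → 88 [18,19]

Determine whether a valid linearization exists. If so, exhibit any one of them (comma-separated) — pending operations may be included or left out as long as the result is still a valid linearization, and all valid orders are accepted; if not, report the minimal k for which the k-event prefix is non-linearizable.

not linearizable — minimal violating prefix: 15 events

the violation lands at event 15, H's response at time 15: events 1..14 linearize, events 1..15 do not
every one of the 8 real-time-consistent orders over 7 completed LIFO stack ops fails the sequential spec
no completion choice of the 1 pending operation (G) rescues it — every subset was tried
for example A, B, C, D, E, F, H (pending dropped) fails at step 7: H pop() → 96 is not legal there
for example A, B, C, D, F, E, H (pending dropped) fails at step 7: H pop() → 96 is not legal there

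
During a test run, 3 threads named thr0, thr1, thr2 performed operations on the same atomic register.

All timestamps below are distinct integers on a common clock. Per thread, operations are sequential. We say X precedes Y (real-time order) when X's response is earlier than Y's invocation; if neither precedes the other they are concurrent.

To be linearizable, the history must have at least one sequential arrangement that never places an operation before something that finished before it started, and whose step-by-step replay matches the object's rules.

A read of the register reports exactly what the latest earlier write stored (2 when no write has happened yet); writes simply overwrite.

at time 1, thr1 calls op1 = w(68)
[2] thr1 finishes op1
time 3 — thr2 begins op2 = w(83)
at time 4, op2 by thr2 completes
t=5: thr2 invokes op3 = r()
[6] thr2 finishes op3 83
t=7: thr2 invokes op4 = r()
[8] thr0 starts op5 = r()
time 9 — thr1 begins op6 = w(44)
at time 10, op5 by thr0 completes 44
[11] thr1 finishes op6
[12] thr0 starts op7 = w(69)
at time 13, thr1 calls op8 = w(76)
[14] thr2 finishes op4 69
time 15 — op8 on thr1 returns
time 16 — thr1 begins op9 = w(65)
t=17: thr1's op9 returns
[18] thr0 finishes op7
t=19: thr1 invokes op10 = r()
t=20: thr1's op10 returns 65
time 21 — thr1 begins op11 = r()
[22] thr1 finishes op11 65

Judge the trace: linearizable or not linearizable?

linearizable

one valid linearization: op1, op2, op3, op6, op5, op7, op4, op8, op9, op10, op11
step 1: op1 w(68) — value 68
step 2: op2 w(83) — value 83
step 3: op3 r() → 83 — value 83
step 4: op6 w(44) — value 44
step 5: op5 r() → 44 — value 44
step 6: op7 w(69) — value 69
step 7: op4 r() → 69 — value 69
step 8: op8 w(76) — value 76
step 9: op9 w(65) — value 65
step 10: op10 r() → 65 — value 65
step 11: op11 r() → 65 — value 65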